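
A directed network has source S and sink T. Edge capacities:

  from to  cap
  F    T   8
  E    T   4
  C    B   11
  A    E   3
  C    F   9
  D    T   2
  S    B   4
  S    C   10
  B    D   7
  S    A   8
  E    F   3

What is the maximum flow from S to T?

13

Augment S→A→E→T: bottleneck 3, flow now 3.
Augment S→B→D→T: bottleneck 2, flow now 5.
Augment S→C→F→T: bottleneck 8, flow now 13.
No augmenting path remains; maximum flow = 13.
In the residual graph, reachable from S: {S, A, B, C, D, F}.
Min-cut edges: A→E (3), D→T (2), F→T (8); capacity 3 + 2 + 8 = 13.
This cut is saturated, so no flow can exceed 13.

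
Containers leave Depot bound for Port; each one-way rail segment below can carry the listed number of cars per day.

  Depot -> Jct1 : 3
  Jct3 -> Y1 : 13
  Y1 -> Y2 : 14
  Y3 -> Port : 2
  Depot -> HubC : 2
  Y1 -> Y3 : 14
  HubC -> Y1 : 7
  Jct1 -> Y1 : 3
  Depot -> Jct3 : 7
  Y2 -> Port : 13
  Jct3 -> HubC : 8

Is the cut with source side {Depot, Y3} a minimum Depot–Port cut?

No — its capacity is 14, but the minimum cut has capacity 12.

Given cut capacity: 3 + 7 + 2 + 2 = 14.
Augment Depot→Jct1→Y1→Y3→Port: bottleneck 2, flow now 2.
Augment Depot→Jct1→Y1→Y2→Port: bottleneck 1, flow now 3.
Augment Depot→Jct3→Y1→Y2→Port: bottleneck 7, flow now 10.
Augment Depot→HubC→Y1→Y2→Port: bottleneck 2, flow now 12.
No augmenting path remains; maximum flow = 12.
In the residual graph, reachable from Depot: {Depot}.
Min-cut edges: Depot→Jct1 (3), Depot→Jct3 (7), Depot→HubC (2); capacity 3 + 7 + 2 = 12.
Cut capacity 14 exceeds the max flow 12, so it is not minimum.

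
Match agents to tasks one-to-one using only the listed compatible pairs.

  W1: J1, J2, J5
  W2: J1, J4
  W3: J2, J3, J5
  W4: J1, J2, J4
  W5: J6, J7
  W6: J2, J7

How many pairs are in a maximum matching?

Unit-capacity flow: source→left, listed edges, right→sink; max matching = max flow.
Augmenting path W1→J1 (+1); matched 1.
Augmenting path W2→J4 (+1); matched 2.
Augmenting path W3→J2 (+1); matched 3.
Augmenting path W5→J6 (+1); matched 4.
Augmenting path W6→J7 (+1); matched 5.
Augmenting path W4→J1→W1→J5 (+1); matched 6.
No augmenting path remains; maximum matching = 6.
König certificate: {W1, W2, W3, W4, W5, W6} is a vertex cover of size 6 (every listed pair touches it), so no matching can be larger.

6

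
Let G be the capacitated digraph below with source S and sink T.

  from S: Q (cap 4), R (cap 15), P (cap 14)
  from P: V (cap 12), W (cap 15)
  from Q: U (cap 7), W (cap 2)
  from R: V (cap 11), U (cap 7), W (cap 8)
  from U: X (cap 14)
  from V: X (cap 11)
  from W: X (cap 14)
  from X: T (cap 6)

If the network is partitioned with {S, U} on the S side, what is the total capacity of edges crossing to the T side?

Edges leaving {S, U}: S→P (14), S→Q (4), S→R (15), U→X (14).
Cut capacity = 14 + 4 + 15 + 14 = 47.

47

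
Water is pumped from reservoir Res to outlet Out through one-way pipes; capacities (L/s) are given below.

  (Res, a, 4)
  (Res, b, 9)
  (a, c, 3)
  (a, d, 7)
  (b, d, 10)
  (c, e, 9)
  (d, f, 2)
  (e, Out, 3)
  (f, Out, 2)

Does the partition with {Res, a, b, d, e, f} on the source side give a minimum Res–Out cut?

Given cut capacity: 3 + 3 + 2 = 8.
Augment Res→a→c→e→Out: bottleneck 3, flow now 3.
Augment Res→a→d→f→Out: bottleneck 1, flow now 4.
Augment Res→b→d→f→Out: bottleneck 1, flow now 5.
No augmenting path remains; maximum flow = 5.
In the residual graph, reachable from Res: {Res, a, b, d}.
Min-cut edges: a→c (3), d→f (2); capacity 3 + 2 = 5.
Cut capacity 8 exceeds the max flow 5, so it is not minimum.

No — its capacity is 8, but the minimum cut has capacity 5.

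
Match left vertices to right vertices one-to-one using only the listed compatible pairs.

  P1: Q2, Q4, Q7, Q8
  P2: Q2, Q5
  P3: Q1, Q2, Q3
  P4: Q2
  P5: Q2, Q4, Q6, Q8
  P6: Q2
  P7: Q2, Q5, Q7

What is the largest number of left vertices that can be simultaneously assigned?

Unit-capacity flow: source→left, listed edges, right→sink; max matching = max flow.
Augmenting path P1→Q2 (+1); matched 1.
Augmenting path P2→Q5 (+1); matched 2.
Augmenting path P3→Q1 (+1); matched 3.
Augmenting path P5→Q4 (+1); matched 4.
Augmenting path P7→Q7 (+1); matched 5.
Augmenting path P4→Q2→P1→Q8 (+1); matched 6.
No augmenting path remains; maximum matching = 6.
König certificate: {P1, P2, P3, P5, P7, Q2} is a vertex cover of size 6 (every listed pair touches it), so no matching can be larger.

6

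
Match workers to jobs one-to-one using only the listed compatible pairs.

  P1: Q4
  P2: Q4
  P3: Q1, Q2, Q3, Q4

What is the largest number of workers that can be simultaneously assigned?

Unit-capacity flow: source→left, listed edges, right→sink; max matching = max flow.
Augmenting path P1→Q4 (+1); matched 1.
Augmenting path P3→Q1 (+1); matched 2.
No augmenting path remains; maximum matching = 2.
König certificate: {P3, Q4} is a vertex cover of size 2 (every listed pair touches it), so no matching can be larger.

2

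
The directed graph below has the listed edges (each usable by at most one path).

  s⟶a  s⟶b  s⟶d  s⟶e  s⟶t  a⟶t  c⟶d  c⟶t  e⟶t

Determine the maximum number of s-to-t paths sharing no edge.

3

Assign every edge capacity 1; by Menger, the answer equals the max flow.
Path s→t (+1); total 1.
Path s→a→t (+1); total 2.
Path s→e→t (+1); total 3.
No residual s→t path; max flow = 3.
Certifying cut of size 3: {s→a, s→e, s→t}.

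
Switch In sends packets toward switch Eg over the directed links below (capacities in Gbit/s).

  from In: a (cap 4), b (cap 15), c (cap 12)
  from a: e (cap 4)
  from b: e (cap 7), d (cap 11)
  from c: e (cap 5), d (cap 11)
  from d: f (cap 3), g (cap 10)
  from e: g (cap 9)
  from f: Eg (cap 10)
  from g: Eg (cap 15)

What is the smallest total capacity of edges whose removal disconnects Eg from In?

18

Augment In→a→e→g→Eg: bottleneck 4, flow now 4.
Augment In→b→d→f→Eg: bottleneck 3, flow now 7.
Augment In→b→d→g→Eg: bottleneck 8, flow now 15.
Augment In→b→e→g→Eg: bottleneck 3, flow now 18.
No augmenting path remains; maximum flow = 18.
By max-flow min-cut, the minimum cut capacity equals the max flow.
In the residual graph, reachable from In: {In, a, b, c, d, e, g}.
Min-cut edges: d→f (3), g→Eg (15); capacity 3 + 15 = 18.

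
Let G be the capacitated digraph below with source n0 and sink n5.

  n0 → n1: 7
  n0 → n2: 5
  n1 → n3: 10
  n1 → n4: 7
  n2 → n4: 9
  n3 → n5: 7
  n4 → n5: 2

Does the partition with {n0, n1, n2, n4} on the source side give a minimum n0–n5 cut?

Given cut capacity: 10 + 2 = 12.
Augment n0→n1→n3→n5: bottleneck 7, flow now 7.
Augment n0→n2→n4→n5: bottleneck 2, flow now 9.
No augmenting path remains; maximum flow = 9.
In the residual graph, reachable from n0: {n0, n2, n4}.
Min-cut edges: n0→n1 (7), n4→n5 (2); capacity 7 + 2 = 9.
Cut capacity 12 exceeds the max flow 9, so it is not minimum.

No — its capacity is 12, but the minimum cut has capacity 9.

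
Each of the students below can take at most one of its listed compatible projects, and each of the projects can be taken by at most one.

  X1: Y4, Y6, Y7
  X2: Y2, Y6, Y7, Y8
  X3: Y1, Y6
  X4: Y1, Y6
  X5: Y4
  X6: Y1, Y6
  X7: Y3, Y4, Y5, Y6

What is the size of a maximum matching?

Unit-capacity flow: source→left, listed edges, right→sink; max matching = max flow.
Augmenting path X1→Y4 (+1); matched 1.
Augmenting path X2→Y2 (+1); matched 2.
Augmenting path X3→Y1 (+1); matched 3.
Augmenting path X4→Y6 (+1); matched 4.
Augmenting path X7→Y3 (+1); matched 5.
Augmenting path X5→Y4→X1→Y7 (+1); matched 6.
No augmenting path remains; maximum matching = 6.
König certificate: {X1, X2, X5, X7, Y1, Y6} is a vertex cover of size 6 (every listed pair touches it), so no matching can be larger.

6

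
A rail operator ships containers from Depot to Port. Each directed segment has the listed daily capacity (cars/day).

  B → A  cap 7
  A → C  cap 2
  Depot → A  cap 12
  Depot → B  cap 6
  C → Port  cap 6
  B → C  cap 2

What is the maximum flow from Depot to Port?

Augment Depot→A→C→Port: bottleneck 2, flow now 2.
Augment Depot→B→C→Port: bottleneck 2, flow now 4.
No augmenting path remains; maximum flow = 4.
In the residual graph, reachable from Depot: {Depot, A, B}.
Min-cut edges: A→C (2), B→C (2); capacity 2 + 2 = 4.
This cut is saturated, so no flow can exceed 4.

4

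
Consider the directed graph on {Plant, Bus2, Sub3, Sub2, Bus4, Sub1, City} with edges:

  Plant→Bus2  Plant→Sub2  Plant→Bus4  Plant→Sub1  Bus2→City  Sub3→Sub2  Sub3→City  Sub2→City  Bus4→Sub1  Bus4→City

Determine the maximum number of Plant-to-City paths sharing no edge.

3

Assign every edge capacity 1; by Menger, the answer equals the max flow.
Path Plant→Bus2→City (+1); total 1.
Path Plant→Sub2→City (+1); total 2.
Path Plant→Bus4→City (+1); total 3.
No residual Plant→City path; max flow = 3.
Certifying cut of size 3: {Plant→Bus2, Plant→Bus4, Plant→Sub2}.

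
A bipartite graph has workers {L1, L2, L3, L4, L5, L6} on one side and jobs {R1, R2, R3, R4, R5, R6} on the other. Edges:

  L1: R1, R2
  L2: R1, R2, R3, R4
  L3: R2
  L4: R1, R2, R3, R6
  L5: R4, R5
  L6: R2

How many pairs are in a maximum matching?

Unit-capacity flow: source→left, listed edges, right→sink; max matching = max flow.
Augmenting path L1→R1 (+1); matched 1.
Augmenting path L2→R2 (+1); matched 2.
Augmenting path L4→R3 (+1); matched 3.
Augmenting path L5→R4 (+1); matched 4.
Augmenting path L3→R2→L2→R3→L4→R6 (+1); matched 5.
No augmenting path remains; maximum matching = 5.
König certificate: {L1, L2, L4, L5, R2} is a vertex cover of size 5 (every listed pair touches it), so no matching can be larger.

5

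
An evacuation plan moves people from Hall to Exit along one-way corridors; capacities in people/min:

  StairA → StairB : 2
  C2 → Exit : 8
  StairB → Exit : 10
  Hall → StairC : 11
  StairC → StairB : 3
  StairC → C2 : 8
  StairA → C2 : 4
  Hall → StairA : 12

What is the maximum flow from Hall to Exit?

13

Augment Hall→StairA→C2→Exit: bottleneck 4, flow now 4.
Augment Hall→StairA→StairB→Exit: bottleneck 2, flow now 6.
Augment Hall→StairC→C2→Exit: bottleneck 4, flow now 10.
Augment Hall→StairC→StairB→Exit: bottleneck 3, flow now 13.
No augmenting path remains; maximum flow = 13.
In the residual graph, reachable from Hall: {Hall, StairA, StairC, C2}.
Min-cut edges: StairA→StairB (2), StairC→StairB (3), C2→Exit (8); capacity 2 + 3 + 8 = 13.
This cut is saturated, so no flow can exceed 13.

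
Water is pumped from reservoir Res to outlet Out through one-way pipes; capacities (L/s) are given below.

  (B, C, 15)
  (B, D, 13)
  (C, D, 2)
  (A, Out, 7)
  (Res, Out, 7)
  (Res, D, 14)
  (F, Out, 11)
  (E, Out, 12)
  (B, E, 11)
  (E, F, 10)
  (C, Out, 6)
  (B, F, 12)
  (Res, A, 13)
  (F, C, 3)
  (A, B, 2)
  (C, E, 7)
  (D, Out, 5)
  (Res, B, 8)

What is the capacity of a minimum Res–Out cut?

Augment Res→Out: bottleneck 7, flow now 7.
Augment Res→A→Out: bottleneck 7, flow now 14.
Augment Res→D→Out: bottleneck 5, flow now 19.
Augment Res→B→C→Out: bottleneck 6, flow now 25.
Augment Res→B→E→Out: bottleneck 2, flow now 27.
Augment Res→A→B→E→Out: bottleneck 2, flow now 29.
No augmenting path remains; maximum flow = 29.
By max-flow min-cut, the minimum cut capacity equals the max flow.
In the residual graph, reachable from Res: {Res, A, D}.
Min-cut edges: Res→B (8), Res→Out (7), A→B (2), A→Out (7), D→Out (5); capacity 8 + 7 + 2 + 7 + 5 = 29.

29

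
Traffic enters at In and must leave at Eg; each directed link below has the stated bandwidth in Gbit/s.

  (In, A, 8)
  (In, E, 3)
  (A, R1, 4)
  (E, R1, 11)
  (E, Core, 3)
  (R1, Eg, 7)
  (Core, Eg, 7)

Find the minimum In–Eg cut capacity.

Augment In→A→R1→Eg: bottleneck 4, flow now 4.
Augment In→E→R1→Eg: bottleneck 3, flow now 7.
No augmenting path remains; maximum flow = 7.
By max-flow min-cut, the minimum cut capacity equals the max flow.
In the residual graph, reachable from In: {In, A}.
Min-cut edges: In→E (3), A→R1 (4); capacity 3 + 4 = 7.

7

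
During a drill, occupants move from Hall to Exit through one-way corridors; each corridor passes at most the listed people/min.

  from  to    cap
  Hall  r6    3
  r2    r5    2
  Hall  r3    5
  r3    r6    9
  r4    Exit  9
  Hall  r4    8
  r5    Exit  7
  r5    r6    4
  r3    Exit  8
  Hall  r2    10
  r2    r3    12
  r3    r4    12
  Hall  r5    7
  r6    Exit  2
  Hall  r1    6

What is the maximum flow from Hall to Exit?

26

Augment Hall→r3→Exit: bottleneck 5, flow now 5.
Augment Hall→r4→Exit: bottleneck 8, flow now 13.
Augment Hall→r5→Exit: bottleneck 7, flow now 20.
Augment Hall→r6→Exit: bottleneck 2, flow now 22.
Augment Hall→r2→r3→Exit: bottleneck 3, flow now 25.
Augment Hall→r2→r3→r4→Exit: bottleneck 1, flow now 26.
No augmenting path remains; maximum flow = 26.
In the residual graph, reachable from Hall: {Hall, r1, r2, r3, r4, r5, r6}.
Min-cut edges: r3→Exit (8), r4→Exit (9), r5→Exit (7), r6→Exit (2); capacity 8 + 9 + 7 + 2 = 26.
This cut is saturated, so no flow can exceed 26.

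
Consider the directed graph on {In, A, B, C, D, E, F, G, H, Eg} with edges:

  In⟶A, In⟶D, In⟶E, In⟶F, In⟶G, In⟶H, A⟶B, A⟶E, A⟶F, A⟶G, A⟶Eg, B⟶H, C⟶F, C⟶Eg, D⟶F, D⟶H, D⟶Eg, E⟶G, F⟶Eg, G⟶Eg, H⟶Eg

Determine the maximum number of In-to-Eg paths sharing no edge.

5

Assign every edge capacity 1; by Menger, the answer equals the max flow.
Path In→A→Eg (+1); total 1.
Path In→D→Eg (+1); total 2.
Path In→F→Eg (+1); total 3.
Path In→G→Eg (+1); total 4.
Path In→H→Eg (+1); total 5.
No residual In→Eg path; max flow = 5.
Certifying cut of size 5: {G→Eg, In→A, In→D, In→F, In→H}.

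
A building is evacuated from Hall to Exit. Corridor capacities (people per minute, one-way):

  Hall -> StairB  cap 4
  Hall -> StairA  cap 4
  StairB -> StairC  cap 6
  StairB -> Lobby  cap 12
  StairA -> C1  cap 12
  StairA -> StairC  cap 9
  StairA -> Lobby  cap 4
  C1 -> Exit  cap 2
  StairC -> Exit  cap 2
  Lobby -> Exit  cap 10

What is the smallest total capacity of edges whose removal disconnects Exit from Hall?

8

Augment Hall→StairB→StairC→Exit: bottleneck 2, flow now 2.
Augment Hall→StairB→Lobby→Exit: bottleneck 2, flow now 4.
Augment Hall→StairA→C1→Exit: bottleneck 2, flow now 6.
Augment Hall→StairA→Lobby→Exit: bottleneck 2, flow now 8.
No augmenting path remains; maximum flow = 8.
By max-flow min-cut, the minimum cut capacity equals the max flow.
In the residual graph, reachable from Hall: {Hall}.
Min-cut edges: Hall→StairB (4), Hall→StairA (4); capacity 4 + 4 = 8.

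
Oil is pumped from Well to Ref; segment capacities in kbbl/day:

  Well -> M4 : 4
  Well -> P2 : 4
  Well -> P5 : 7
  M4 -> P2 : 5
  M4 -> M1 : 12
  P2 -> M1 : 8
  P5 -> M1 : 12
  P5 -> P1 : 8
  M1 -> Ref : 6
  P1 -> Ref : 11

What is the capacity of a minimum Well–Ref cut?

13

Augment Well→M4→M1→Ref: bottleneck 4, flow now 4.
Augment Well→P2→M1→Ref: bottleneck 2, flow now 6.
Augment Well→P5→P1→Ref: bottleneck 7, flow now 13.
No augmenting path remains; maximum flow = 13.
By max-flow min-cut, the minimum cut capacity equals the max flow.
In the residual graph, reachable from Well: {Well, M4, P2, M1}.
Min-cut edges: Well→P5 (7), M1→Ref (6); capacity 7 + 6 = 13.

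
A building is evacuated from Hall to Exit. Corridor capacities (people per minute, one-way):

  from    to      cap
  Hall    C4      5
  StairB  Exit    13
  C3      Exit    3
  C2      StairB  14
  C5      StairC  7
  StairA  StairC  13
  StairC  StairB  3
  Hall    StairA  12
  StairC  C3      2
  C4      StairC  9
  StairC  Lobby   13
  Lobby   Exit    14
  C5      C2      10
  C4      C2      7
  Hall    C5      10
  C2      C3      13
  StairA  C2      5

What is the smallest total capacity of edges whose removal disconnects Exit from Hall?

27

Augment Hall→C4→StairC→Lobby→Exit: bottleneck 5, flow now 5.
Augment Hall→C5→StairC→Lobby→Exit: bottleneck 7, flow now 12.
Augment Hall→C5→C2→StairB→Exit: bottleneck 3, flow now 15.
Augment Hall→StairA→StairC→Lobby→Exit: bottleneck 1, flow now 16.
Augment Hall→StairA→StairC→StairB→Exit: bottleneck 3, flow now 19.
Augment Hall→StairA→StairC→C3→Exit: bottleneck 2, flow now 21.
Augment Hall→StairA→C2→StairB→Exit: bottleneck 5, flow now 26.
Augment Hall→StairA→StairC→C4→C2→StairB→Exit: bottleneck 1, flow now 27. (uses reverse residual edge)
No augmenting path remains; maximum flow = 27.
By max-flow min-cut, the minimum cut capacity equals the max flow.
In the residual graph, reachable from Hall: {Hall}.
Min-cut edges: Hall→C4 (5), Hall→C5 (10), Hall→StairA (12); capacity 5 + 10 + 12 = 27.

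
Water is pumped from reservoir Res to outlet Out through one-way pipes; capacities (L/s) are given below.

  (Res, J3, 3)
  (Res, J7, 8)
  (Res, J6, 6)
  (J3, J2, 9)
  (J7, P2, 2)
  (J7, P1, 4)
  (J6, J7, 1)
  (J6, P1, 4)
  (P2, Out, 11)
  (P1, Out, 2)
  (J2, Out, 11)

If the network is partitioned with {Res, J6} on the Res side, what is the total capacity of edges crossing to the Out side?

Edges leaving {Res, J6}: Res→J3 (3), Res→J7 (8), J6→J7 (1), J6→P1 (4).
Cut capacity = 3 + 8 + 1 + 4 = 16.

16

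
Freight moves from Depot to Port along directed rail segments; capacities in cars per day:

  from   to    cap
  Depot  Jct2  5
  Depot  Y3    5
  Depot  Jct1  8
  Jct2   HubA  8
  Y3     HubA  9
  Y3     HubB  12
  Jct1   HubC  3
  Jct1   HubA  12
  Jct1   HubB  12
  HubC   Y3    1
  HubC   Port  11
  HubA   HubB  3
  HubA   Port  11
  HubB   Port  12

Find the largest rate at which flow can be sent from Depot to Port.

18

Augment Depot→Jct2→HubA→Port: bottleneck 5, flow now 5.
Augment Depot→Y3→HubA→Port: bottleneck 5, flow now 10.
Augment Depot→Jct1→HubC→Port: bottleneck 3, flow now 13.
Augment Depot→Jct1→HubA→Port: bottleneck 1, flow now 14.
Augment Depot→Jct1→HubB→Port: bottleneck 4, flow now 18.
No augmenting path remains; maximum flow = 18.
In the residual graph, reachable from Depot: {Depot}.
Min-cut edges: Depot→Jct2 (5), Depot→Y3 (5), Depot→Jct1 (8); capacity 5 + 5 + 8 = 18.
This cut is saturated, so no flow can exceed 18.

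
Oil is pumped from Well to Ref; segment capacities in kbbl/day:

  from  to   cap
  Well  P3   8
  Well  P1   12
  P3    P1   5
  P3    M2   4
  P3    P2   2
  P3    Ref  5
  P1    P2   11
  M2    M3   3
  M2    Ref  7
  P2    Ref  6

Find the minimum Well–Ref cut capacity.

14

Augment Well→P3→Ref: bottleneck 5, flow now 5.
Augment Well→P3→M2→Ref: bottleneck 3, flow now 8.
Augment Well→P1→P2→Ref: bottleneck 6, flow now 14.
No augmenting path remains; maximum flow = 14.
By max-flow min-cut, the minimum cut capacity equals the max flow.
In the residual graph, reachable from Well: {Well, P1, P2}.
Min-cut edges: Well→P3 (8), P2→Ref (6); capacity 8 + 6 = 14.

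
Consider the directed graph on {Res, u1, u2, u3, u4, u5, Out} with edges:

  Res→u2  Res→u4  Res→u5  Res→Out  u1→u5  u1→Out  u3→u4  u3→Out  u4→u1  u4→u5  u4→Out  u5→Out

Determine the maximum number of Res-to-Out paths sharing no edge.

3

Assign every edge capacity 1; by Menger, the answer equals the max flow.
Path Res→Out (+1); total 1.
Path Res→u4→Out (+1); total 2.
Path Res→u5→Out (+1); total 3.
No residual Res→Out path; max flow = 3.
Certifying cut of size 3: {Res→Out, Res→u4, Res→u5}.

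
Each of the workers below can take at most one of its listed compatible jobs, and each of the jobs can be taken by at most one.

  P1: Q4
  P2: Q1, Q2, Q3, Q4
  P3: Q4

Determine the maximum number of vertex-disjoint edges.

Unit-capacity flow: source→left, listed edges, right→sink; max matching = max flow.
Augmenting path P1→Q4 (+1); matched 1.
Augmenting path P2→Q1 (+1); matched 2.
No augmenting path remains; maximum matching = 2.
König certificate: {P2, Q4} is a vertex cover of size 2 (every listed pair touches it), so no matching can be larger.

2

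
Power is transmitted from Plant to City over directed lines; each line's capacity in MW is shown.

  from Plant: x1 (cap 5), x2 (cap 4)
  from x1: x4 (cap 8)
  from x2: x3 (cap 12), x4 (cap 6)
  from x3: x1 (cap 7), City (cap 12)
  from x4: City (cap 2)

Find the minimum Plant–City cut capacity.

Augment Plant→x1→x4→City: bottleneck 2, flow now 2.
Augment Plant→x2→x3→City: bottleneck 4, flow now 6.
No augmenting path remains; maximum flow = 6.
By max-flow min-cut, the minimum cut capacity equals the max flow.
In the residual graph, reachable from Plant: {Plant, x1, x4}.
Min-cut edges: Plant→x2 (4), x4→City (2); capacity 4 + 2 = 6.

6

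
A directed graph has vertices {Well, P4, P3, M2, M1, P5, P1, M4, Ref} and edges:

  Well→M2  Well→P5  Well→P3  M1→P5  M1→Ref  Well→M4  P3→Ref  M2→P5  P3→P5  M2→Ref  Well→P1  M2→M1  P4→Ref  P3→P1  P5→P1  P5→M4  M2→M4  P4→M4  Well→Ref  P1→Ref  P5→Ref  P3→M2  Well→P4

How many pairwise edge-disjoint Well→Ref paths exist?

6

Assign every edge capacity 1; by Menger, the answer equals the max flow.
Path Well→Ref (+1); total 1.
Path Well→P4→Ref (+1); total 2.
Path Well→P3→Ref (+1); total 3.
Path Well→M2→Ref (+1); total 4.
Path Well→P5→Ref (+1); total 5.
Path Well→P1→Ref (+1); total 6.
No residual Well→Ref path; max flow = 6.
Certifying cut of size 6: {Well→M2, Well→P1, Well→P3, Well→P4, Well→P5, Well→Ref}.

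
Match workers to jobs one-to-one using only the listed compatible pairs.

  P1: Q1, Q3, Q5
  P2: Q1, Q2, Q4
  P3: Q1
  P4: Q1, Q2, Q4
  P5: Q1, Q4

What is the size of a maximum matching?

4

Unit-capacity flow: source→left, listed edges, right→sink; max matching = max flow.
Augmenting path P1→Q1 (+1); matched 1.
Augmenting path P2→Q2 (+1); matched 2.
Augmenting path P4→Q4 (+1); matched 3.
Augmenting path P3→Q1→P1→Q3 (+1); matched 4.
No augmenting path remains; maximum matching = 4.
König certificate: {P1, Q1, Q2, Q4} is a vertex cover of size 4 (every listed pair touches it), so no matching can be larger.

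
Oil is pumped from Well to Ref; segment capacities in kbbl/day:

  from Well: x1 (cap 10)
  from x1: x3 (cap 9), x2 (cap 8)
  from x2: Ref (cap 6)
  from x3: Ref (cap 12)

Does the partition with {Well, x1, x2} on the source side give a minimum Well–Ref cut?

No — its capacity is 15, but the minimum cut has capacity 10.

Given cut capacity: 9 + 6 = 15.
Augment Well→x1→x2→Ref: bottleneck 6, flow now 6.
Augment Well→x1→x3→Ref: bottleneck 4, flow now 10.
No augmenting path remains; maximum flow = 10.
In the residual graph, reachable from Well: {Well}.
Min-cut edges: Well→x1 (10); capacity 10 = 10.
Cut capacity 15 exceeds the max flow 10, so it is not minimum.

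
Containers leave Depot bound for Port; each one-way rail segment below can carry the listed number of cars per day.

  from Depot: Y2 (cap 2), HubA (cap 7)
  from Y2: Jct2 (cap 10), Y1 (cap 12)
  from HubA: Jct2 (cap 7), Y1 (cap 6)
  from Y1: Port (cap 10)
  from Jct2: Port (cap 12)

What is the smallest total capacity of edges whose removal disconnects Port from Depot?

9

Augment Depot→Y2→Y1→Port: bottleneck 2, flow now 2.
Augment Depot→HubA→Y1→Port: bottleneck 6, flow now 8.
Augment Depot→HubA→Jct2→Port: bottleneck 1, flow now 9.
No augmenting path remains; maximum flow = 9.
By max-flow min-cut, the minimum cut capacity equals the max flow.
In the residual graph, reachable from Depot: {Depot}.
Min-cut edges: Depot→Y2 (2), Depot→HubA (7); capacity 2 + 7 = 9.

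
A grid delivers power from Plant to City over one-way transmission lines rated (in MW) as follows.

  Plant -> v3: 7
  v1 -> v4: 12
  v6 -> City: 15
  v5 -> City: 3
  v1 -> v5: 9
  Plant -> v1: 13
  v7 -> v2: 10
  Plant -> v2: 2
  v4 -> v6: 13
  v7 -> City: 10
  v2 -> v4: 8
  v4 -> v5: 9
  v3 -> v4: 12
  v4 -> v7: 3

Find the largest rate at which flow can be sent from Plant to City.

19

Augment Plant→v1→v5→City: bottleneck 3, flow now 3.
Augment Plant→v1→v4→v6→City: bottleneck 10, flow now 13.
Augment Plant→v2→v4→v6→City: bottleneck 2, flow now 15.
Augment Plant→v3→v4→v6→City: bottleneck 1, flow now 16.
Augment Plant→v3→v4→v7→City: bottleneck 3, flow now 19.
No augmenting path remains; maximum flow = 19.
In the residual graph, reachable from Plant: {Plant, v1, v2, v3, v4, v5}.
Min-cut edges: v4→v6 (13), v4→v7 (3), v5→City (3); capacity 13 + 3 + 3 = 19.
This cut is saturated, so no flow can exceed 19.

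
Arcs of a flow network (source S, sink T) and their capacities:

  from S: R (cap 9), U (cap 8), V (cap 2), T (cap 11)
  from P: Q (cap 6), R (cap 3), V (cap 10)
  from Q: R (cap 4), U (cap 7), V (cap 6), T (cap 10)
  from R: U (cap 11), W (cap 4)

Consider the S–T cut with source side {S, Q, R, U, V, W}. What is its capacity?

Edges leaving {S, Q, R, U, V, W}: S→T (11), Q→T (10).
Cut capacity = 11 + 10 = 21.

21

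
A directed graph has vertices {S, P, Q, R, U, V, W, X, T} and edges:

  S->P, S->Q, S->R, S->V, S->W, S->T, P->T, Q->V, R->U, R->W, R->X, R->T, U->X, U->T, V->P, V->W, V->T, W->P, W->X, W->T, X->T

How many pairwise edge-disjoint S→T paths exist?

6

Assign every edge capacity 1; by Menger, the answer equals the max flow.
Path S→T (+1); total 1.
Path S→P→T (+1); total 2.
Path S→R→T (+1); total 3.
Path S→V→T (+1); total 4.
Path S→W→T (+1); total 5.
Path S→Q→V→W→X→T (+1); total 6.
No residual S→T path; max flow = 6.
Certifying cut of size 6: {S→P, S→Q, S→R, S→T, S→V, S→W}.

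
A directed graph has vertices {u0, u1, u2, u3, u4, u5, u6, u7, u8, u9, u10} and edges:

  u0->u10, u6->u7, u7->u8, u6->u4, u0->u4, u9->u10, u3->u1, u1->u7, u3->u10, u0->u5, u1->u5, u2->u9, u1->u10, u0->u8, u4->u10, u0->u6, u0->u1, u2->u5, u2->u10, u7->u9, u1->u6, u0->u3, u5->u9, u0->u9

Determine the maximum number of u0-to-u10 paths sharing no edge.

5

Assign every edge capacity 1; by Menger, the answer equals the max flow.
Path u0→u10 (+1); total 1.
Path u0→u1→u10 (+1); total 2.
Path u0→u3→u10 (+1); total 3.
Path u0→u4→u10 (+1); total 4.
Path u0→u9→u10 (+1); total 5.
No residual u0→u10 path; max flow = 5.
Certifying cut of size 5: {u0→u1, u0→u10, u0→u3, u4→u10, u9→u10}.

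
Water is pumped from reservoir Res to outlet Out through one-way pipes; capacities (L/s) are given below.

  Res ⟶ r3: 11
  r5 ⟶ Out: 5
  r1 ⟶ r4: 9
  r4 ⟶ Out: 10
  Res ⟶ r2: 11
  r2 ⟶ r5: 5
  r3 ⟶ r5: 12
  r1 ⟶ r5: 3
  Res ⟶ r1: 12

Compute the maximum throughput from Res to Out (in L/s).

14

Augment Res→r1→r4→Out: bottleneck 9, flow now 9.
Augment Res→r1→r5→Out: bottleneck 3, flow now 12.
Augment Res→r2→r5→Out: bottleneck 2, flow now 14.
No augmenting path remains; maximum flow = 14.
In the residual graph, reachable from Res: {Res, r1, r2, r3, r5}.
Min-cut edges: r1→r4 (9), r5→Out (5); capacity 9 + 5 = 14.
This cut is saturated, so no flow can exceed 14.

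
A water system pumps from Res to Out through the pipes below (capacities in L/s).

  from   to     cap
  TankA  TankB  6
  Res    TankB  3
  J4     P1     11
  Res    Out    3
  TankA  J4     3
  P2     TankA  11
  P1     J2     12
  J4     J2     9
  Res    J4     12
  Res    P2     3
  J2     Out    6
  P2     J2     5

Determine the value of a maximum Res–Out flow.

9

Augment Res→Out: bottleneck 3, flow now 3.
Augment Res→P2→J2→Out: bottleneck 3, flow now 6.
Augment Res→J4→J2→Out: bottleneck 3, flow now 9.
No augmenting path remains; maximum flow = 9.
In the residual graph, reachable from Res: {Res, P2, TankA, TankB, J4, P1, J2}.
Min-cut edges: Res→Out (3), J2→Out (6); capacity 3 + 6 = 9.
This cut is saturated, so no flow can exceed 9.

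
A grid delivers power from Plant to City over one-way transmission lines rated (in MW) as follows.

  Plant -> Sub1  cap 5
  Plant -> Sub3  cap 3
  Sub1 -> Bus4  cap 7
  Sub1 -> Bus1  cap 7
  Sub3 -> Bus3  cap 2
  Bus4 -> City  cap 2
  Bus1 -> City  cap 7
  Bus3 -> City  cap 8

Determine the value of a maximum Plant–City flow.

7

Augment Plant→Sub1→Bus4→City: bottleneck 2, flow now 2.
Augment Plant→Sub1→Bus1→City: bottleneck 3, flow now 5.
Augment Plant→Sub3→Bus3→City: bottleneck 2, flow now 7.
No augmenting path remains; maximum flow = 7.
In the residual graph, reachable from Plant: {Plant, Sub3}.
Min-cut edges: Plant→Sub1 (5), Sub3→Bus3 (2); capacity 5 + 2 = 7.
This cut is saturated, so no flow can exceed 7.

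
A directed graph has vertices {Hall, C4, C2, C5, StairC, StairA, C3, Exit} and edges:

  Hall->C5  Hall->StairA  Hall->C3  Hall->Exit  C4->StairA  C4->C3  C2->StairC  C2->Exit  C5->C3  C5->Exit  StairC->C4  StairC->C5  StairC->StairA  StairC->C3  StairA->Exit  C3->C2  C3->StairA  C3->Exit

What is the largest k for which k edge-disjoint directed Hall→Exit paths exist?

Assign every edge capacity 1; by Menger, the answer equals the max flow.
Path Hall→Exit (+1); total 1.
Path Hall→C5→Exit (+1); total 2.
Path Hall→StairA→Exit (+1); total 3.
Path Hall→C3→Exit (+1); total 4.
No residual Hall→Exit path; max flow = 4.
Certifying cut of size 4: {Hall→C3, Hall→C5, Hall→Exit, Hall→StairA}.

4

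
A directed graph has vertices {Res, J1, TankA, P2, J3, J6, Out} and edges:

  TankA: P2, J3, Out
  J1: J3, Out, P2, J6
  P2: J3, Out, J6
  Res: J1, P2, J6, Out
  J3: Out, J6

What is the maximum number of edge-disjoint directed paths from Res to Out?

3

Assign every edge capacity 1; by Menger, the answer equals the max flow.
Path Res→Out (+1); total 1.
Path Res→J1→Out (+1); total 2.
Path Res→P2→Out (+1); total 3.
No residual Res→Out path; max flow = 3.
Certifying cut of size 3: {Res→J1, Res→Out, Res→P2}.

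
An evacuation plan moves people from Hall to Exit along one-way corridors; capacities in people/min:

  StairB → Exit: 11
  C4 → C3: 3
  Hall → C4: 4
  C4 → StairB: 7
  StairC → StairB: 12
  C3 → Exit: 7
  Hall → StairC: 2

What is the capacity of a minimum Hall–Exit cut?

Augment Hall→C4→C3→Exit: bottleneck 3, flow now 3.
Augment Hall→C4→StairB→Exit: bottleneck 1, flow now 4.
Augment Hall→StairC→StairB→Exit: bottleneck 2, flow now 6.
No augmenting path remains; maximum flow = 6.
By max-flow min-cut, the minimum cut capacity equals the max flow.
In the residual graph, reachable from Hall: {Hall}.
Min-cut edges: Hall→C4 (4), Hall→StairC (2); capacity 4 + 2 = 6.

6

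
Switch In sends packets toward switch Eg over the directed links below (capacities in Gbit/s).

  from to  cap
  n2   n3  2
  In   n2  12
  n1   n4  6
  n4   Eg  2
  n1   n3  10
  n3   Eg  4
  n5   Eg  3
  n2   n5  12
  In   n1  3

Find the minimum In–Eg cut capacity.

Augment In→n1→n3→Eg: bottleneck 3, flow now 3.
Augment In→n2→n3→Eg: bottleneck 1, flow now 4.
Augment In→n2→n5→Eg: bottleneck 3, flow now 7.
Augment In→n2→n3→n1→n4→Eg: bottleneck 1, flow now 8. (uses reverse residual edge)
No augmenting path remains; maximum flow = 8.
By max-flow min-cut, the minimum cut capacity equals the max flow.
In the residual graph, reachable from In: {In, n2, n5}.
Min-cut edges: In→n1 (3), n2→n3 (2), n5→Eg (3); capacity 3 + 2 + 3 = 8.

8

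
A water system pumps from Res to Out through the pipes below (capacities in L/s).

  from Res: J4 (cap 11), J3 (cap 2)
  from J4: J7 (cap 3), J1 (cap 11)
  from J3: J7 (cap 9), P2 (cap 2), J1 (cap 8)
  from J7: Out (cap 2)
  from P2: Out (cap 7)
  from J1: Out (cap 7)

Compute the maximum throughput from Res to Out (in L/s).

11

Augment Res→J4→J7→Out: bottleneck 2, flow now 2.
Augment Res→J4→J1→Out: bottleneck 7, flow now 9.
Augment Res→J3→P2→Out: bottleneck 2, flow now 11.
No augmenting path remains; maximum flow = 11.
In the residual graph, reachable from Res: {Res, J4, J7, J1}.
Min-cut edges: Res→J3 (2), J7→Out (2), J1→Out (7); capacity 2 + 2 + 7 = 11.
This cut is saturated, so no flow can exceed 11.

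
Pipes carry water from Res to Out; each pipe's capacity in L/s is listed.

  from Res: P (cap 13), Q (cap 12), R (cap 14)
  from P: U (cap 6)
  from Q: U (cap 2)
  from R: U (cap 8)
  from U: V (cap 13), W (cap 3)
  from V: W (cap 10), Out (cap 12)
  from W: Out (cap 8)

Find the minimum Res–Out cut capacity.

16

Augment Res→P→U→V→Out: bottleneck 6, flow now 6.
Augment Res→Q→U→V→Out: bottleneck 2, flow now 8.
Augment Res→R→U→V→Out: bottleneck 4, flow now 12.
Augment Res→R→U→W→Out: bottleneck 3, flow now 15.
Augment Res→R→U→V→W→Out: bottleneck 1, flow now 16.
No augmenting path remains; maximum flow = 16.
By max-flow min-cut, the minimum cut capacity equals the max flow.
In the residual graph, reachable from Res: {Res, P, Q, R}.
Min-cut edges: P→U (6), Q→U (2), R→U (8); capacity 6 + 2 + 8 = 16.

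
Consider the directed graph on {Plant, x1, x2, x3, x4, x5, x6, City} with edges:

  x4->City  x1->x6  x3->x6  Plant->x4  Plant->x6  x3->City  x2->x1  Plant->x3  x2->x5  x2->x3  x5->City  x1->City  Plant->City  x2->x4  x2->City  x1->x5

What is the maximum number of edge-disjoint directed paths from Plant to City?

Assign every edge capacity 1; by Menger, the answer equals the max flow.
Path Plant→City (+1); total 1.
Path Plant→x3→City (+1); total 2.
Path Plant→x4→City (+1); total 3.
No residual Plant→City path; max flow = 3.
Certifying cut of size 3: {Plant→City, Plant→x3, Plant→x4}.

3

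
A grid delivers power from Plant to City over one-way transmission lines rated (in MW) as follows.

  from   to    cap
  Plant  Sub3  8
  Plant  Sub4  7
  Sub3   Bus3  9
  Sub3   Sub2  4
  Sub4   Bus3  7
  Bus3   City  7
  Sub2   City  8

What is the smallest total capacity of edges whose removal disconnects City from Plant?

Augment Plant→Sub3→Bus3→City: bottleneck 7, flow now 7.
Augment Plant→Sub3→Sub2→City: bottleneck 1, flow now 8.
Augment Plant→Sub4→Bus3→Sub3→Sub2→City: bottleneck 3, flow now 11. (uses reverse residual edge)
No augmenting path remains; maximum flow = 11.
By max-flow min-cut, the minimum cut capacity equals the max flow.
In the residual graph, reachable from Plant: {Plant, Sub3, Sub4, Bus3}.
Min-cut edges: Sub3→Sub2 (4), Bus3→City (7); capacity 4 + 7 = 11.

11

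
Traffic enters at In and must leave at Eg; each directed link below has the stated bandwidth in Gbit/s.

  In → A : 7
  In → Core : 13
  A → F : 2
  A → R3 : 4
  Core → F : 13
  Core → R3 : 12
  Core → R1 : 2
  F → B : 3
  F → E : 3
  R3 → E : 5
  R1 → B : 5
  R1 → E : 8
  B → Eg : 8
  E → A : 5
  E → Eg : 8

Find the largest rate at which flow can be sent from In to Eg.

13

Augment In→A→F→B→Eg: bottleneck 2, flow now 2.
Augment In→A→R3→E→Eg: bottleneck 4, flow now 6.
Augment In→Core→F→B→Eg: bottleneck 1, flow now 7.
Augment In→Core→F→E→Eg: bottleneck 3, flow now 10.
Augment In→Core→R3→E→Eg: bottleneck 1, flow now 11.
Augment In→Core→R1→B→Eg: bottleneck 2, flow now 13.
No augmenting path remains; maximum flow = 13.
In the residual graph, reachable from In: {In, A, Core, F, R3}.
Min-cut edges: Core→R1 (2), F→B (3), F→E (3), R3→E (5); capacity 2 + 3 + 3 + 5 = 13.
This cut is saturated, so no flow can exceed 13.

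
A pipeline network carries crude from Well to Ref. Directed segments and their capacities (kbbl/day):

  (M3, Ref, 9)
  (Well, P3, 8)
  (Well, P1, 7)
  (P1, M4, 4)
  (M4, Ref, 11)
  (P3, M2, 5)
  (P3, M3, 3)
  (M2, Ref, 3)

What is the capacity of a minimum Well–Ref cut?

10

Augment Well→P1→M4→Ref: bottleneck 4, flow now 4.
Augment Well→P3→M3→Ref: bottleneck 3, flow now 7.
Augment Well→P3→M2→Ref: bottleneck 3, flow now 10.
No augmenting path remains; maximum flow = 10.
By max-flow min-cut, the minimum cut capacity equals the max flow.
In the residual graph, reachable from Well: {Well, P1, P3, M2}.
Min-cut edges: P1→M4 (4), P3→M3 (3), M2→Ref (3); capacity 4 + 3 + 3 = 10.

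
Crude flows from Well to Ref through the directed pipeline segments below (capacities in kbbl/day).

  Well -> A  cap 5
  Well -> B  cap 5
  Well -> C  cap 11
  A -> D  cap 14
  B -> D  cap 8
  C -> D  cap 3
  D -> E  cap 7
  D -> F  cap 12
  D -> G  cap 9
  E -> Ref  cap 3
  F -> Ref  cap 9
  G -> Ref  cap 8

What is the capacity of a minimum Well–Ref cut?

Augment Well→A→D→E→Ref: bottleneck 3, flow now 3.
Augment Well→A→D→F→Ref: bottleneck 2, flow now 5.
Augment Well→B→D→F→Ref: bottleneck 5, flow now 10.
Augment Well→C→D→F→Ref: bottleneck 2, flow now 12.
Augment Well→C→D→G→Ref: bottleneck 1, flow now 13.
No augmenting path remains; maximum flow = 13.
By max-flow min-cut, the minimum cut capacity equals the max flow.
In the residual graph, reachable from Well: {Well, C}.
Min-cut edges: Well→A (5), Well→B (5), C→D (3); capacity 5 + 5 + 3 = 13.

13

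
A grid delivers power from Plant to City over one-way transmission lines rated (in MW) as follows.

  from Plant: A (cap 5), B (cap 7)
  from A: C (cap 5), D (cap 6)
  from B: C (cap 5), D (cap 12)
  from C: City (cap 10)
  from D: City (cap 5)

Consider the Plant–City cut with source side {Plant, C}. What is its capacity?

Edges leaving {Plant, C}: Plant→A (5), Plant→B (7), C→City (10).
Cut capacity = 5 + 7 + 10 = 22.

22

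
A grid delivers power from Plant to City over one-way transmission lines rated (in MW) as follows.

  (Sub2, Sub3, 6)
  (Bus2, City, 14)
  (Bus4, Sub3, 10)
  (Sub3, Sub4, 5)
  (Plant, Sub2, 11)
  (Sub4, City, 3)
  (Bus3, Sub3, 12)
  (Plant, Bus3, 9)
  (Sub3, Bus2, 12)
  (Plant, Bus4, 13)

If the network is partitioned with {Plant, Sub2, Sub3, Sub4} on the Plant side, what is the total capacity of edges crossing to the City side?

37

Edges leaving {Plant, Sub2, Sub3, Sub4}: Plant→Bus4 (13), Plant→Bus3 (9), Sub3→Bus2 (12), Sub4→City (3).
Cut capacity = 13 + 9 + 12 + 3 = 37.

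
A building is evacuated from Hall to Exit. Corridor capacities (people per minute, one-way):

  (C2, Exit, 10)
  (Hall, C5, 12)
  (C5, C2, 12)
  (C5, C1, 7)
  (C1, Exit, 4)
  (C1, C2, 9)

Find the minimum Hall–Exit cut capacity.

12

Augment Hall→C5→C1→Exit: bottleneck 4, flow now 4.
Augment Hall→C5→C2→Exit: bottleneck 8, flow now 12.
No augmenting path remains; maximum flow = 12.
By max-flow min-cut, the minimum cut capacity equals the max flow.
In the residual graph, reachable from Hall: {Hall}.
Min-cut edges: Hall→C5 (12); capacity 12 = 12.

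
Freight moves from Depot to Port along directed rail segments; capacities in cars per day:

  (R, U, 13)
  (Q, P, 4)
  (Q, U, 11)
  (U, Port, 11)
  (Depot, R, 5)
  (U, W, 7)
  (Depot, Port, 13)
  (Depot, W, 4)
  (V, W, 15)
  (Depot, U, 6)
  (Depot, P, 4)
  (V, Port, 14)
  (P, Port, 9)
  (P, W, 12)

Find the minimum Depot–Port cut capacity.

Augment Depot→Port: bottleneck 13, flow now 13.
Augment Depot→P→Port: bottleneck 4, flow now 17.
Augment Depot→U→Port: bottleneck 6, flow now 23.
Augment Depot→R→U→Port: bottleneck 5, flow now 28.
No augmenting path remains; maximum flow = 28.
By max-flow min-cut, the minimum cut capacity equals the max flow.
In the residual graph, reachable from Depot: {Depot, W}.
Min-cut edges: Depot→P (4), Depot→R (5), Depot→U (6), Depot→Port (13); capacity 4 + 5 + 6 + 13 = 28.

28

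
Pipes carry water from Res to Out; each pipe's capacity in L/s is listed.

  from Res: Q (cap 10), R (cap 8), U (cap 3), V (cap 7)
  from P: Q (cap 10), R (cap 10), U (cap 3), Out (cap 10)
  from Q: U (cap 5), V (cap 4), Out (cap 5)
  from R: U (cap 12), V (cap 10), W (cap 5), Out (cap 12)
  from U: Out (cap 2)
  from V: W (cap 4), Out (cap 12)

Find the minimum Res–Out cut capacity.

26

Augment Res→Q→Out: bottleneck 5, flow now 5.
Augment Res→R→Out: bottleneck 8, flow now 13.
Augment Res→U→Out: bottleneck 2, flow now 15.
Augment Res→V→Out: bottleneck 7, flow now 22.
Augment Res→Q→V→Out: bottleneck 4, flow now 26.
No augmenting path remains; maximum flow = 26.
By max-flow min-cut, the minimum cut capacity equals the max flow.
In the residual graph, reachable from Res: {Res, Q, U}.
Min-cut edges: Res→R (8), Res→V (7), Q→V (4), Q→Out (5), U→Out (2); capacity 8 + 7 + 4 + 5 + 2 = 26.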